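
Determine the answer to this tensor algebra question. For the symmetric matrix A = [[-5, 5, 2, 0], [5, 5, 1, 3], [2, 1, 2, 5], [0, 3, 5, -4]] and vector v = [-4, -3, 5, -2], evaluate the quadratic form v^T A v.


First compute Av:
(Av)_1 = -5*-4 + 5*-3 + 2*5 + 0*-2 = 15
(Av)_2 = 5*-4 + 5*-3 + 1*5 + 3*-2 = -36
(Av)_3 = 2*-4 + 1*-3 + 2*5 + 5*-2 = -11
(Av)_4 = 0*-4 + 3*-3 + 5*5 + -4*-2 = 24
Av = [15, -36, -11, 24]
Then v^T (Av) = -4*15 + -3*-36 + 5*-11 + -2*24
= -60 + 108 + -55 + -48 = -55

-55


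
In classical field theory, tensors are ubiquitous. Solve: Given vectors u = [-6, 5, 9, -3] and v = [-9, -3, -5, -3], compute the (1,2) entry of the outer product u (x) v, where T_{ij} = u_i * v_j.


The outer product entry T_{ij} = u_i * v_j.
We need i=1, j=2.
u_1 = -6, v_2 = -3
T_{1,2} = -6 * -3 = 18

18


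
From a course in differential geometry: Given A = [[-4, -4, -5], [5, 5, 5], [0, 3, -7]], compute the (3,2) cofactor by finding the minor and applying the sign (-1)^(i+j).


To find cofactor C_{32}, delete row 3 and column 2.
The resulting 2x2 submatrix is: [[-4, -5], [5, 5]]
Minor M_{32} = -4*5 - -5*5
  = -20 - -25 = 5
Sign = (-1)^(3+2) = (-1)^5 = -1
Cofactor C_{32} = -1 * 5 = -5

-5


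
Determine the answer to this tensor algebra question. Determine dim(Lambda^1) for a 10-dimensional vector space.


The dimension of the space of p-forms on an n-dimensional space is C(n, p).
n = 10, p = 1
C(10, 1) = 10! / (1! * 9!) = 10

10


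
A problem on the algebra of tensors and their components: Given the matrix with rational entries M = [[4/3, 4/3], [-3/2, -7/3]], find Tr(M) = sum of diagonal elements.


The trace is the sum of diagonal entries.
Diagonal: M[1,1] = 4/3, M[2,2] = -7/3
Tr(M) = 4/3 + -7/3
Computing step by step:
After adding M[1,1]: 4/3
After adding M[2,2]: -1
Tr(M) = -1

-1


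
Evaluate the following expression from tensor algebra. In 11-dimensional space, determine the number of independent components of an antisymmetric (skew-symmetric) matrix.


An antisymmetric rank-2 tensor satisfies A_{ij} = -A_{ji}, so diagonal entries are zero.
The independent components are the upper-triangular entries: C(n, 2) = n(n-1)/2.
n = 11
C(11, 2) = 11 * 10 / 2 = 110 / 2 = 55

55


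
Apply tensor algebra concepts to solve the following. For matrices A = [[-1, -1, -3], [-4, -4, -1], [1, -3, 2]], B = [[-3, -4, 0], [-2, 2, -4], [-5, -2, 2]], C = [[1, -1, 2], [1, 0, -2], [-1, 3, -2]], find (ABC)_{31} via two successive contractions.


(ABC)_{31} = sum_m (AB)_{3m} C_{m1}. First compute row 3 of AB.
(AB)_{31} = 1*-3 + -3*-2 + 2*-5 = -7
(AB)_{32} = 1*-4 + -3*2 + 2*-2 = -14
(AB)_{33} = 1*0 + -3*-4 + 2*2 = 16
Now contract with column 1 of C:
(AB)_{31} * C_{11} = -7 * 1 = -7
(AB)_{32} * C_{21} = -14 * 1 = -14
(AB)_{33} * C_{31} = 16 * -1 = -16
(ABC)_{31} = -7 + -14 + -16 = -37

-37


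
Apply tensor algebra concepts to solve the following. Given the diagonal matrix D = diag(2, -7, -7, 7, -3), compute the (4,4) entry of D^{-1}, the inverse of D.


For a diagonal matrix, the inverse has entries (D^{-1})_{ii} = 1/d_{ii}.
The diagonal entries are: d_{11} = 2, d_{22} = -7, d_{33} = -7, d_{44} = 7, d_{55} = -3
We need (D^{-1})_{44} = 1/d_{44} = 1/7 = 1/7

1/7


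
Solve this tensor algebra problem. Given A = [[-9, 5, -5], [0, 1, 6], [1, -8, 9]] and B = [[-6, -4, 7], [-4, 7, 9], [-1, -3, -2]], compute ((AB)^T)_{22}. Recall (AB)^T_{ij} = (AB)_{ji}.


(AB)^T_{ij} = (AB)_{ji} = sum_k A_{jk} B_{ki}.
For i=2, j=2 we need (AB)_{22}:
A_{21} * B_{12} = 0 * -4 = 0
A_{22} * B_{22} = 1 * 7 = 7
A_{23} * B_{32} = 6 * -3 = -18
Sum = 0 + 7 + -18 = -11

-11


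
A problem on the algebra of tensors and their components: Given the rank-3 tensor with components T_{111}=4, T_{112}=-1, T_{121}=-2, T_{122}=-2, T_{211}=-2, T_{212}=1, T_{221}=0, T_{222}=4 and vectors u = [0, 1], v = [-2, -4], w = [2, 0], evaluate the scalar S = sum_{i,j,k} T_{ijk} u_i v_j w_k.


S = sum over i,j,k of T_{ijk} u_i v_j w_k. Expanding all 8 terms:
T_{111}*u_1*v_1*w_1 = 4*0*-2*2 = 0  (running total: 0)
T_{112}*u_1*v_1*w_2 = -1*0*-2*0 = 0  (running total: 0)
T_{121}*u_1*v_2*w_1 = -2*0*-4*2 = 0  (running total: 0)
T_{122}*u_1*v_2*w_2 = -2*0*-4*0 = 0  (running total: 0)
T_{211}*u_2*v_1*w_1 = -2*1*-2*2 = 8  (running total: 8)
T_{212}*u_2*v_1*w_2 = 1*1*-2*0 = 0  (running total: 8)
T_{221}*u_2*v_2*w_1 = 0*1*-4*2 = 0  (running total: 8)
T_{222}*u_2*v_2*w_2 = 4*1*-4*0 = 0  (running total: 8)
S = 8

8


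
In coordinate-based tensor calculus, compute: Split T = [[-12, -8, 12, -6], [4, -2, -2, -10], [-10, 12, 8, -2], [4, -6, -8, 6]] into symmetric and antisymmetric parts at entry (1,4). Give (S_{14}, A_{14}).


T_{14} = -6
T_{41} = 4
S_{14} = (-6 + 4)/2 = -2/2 = -1
A_{14} = (-6 - 4)/2 = -10/2 = -5
Check: S + A = -1 + -5 = -6 = T_{14}.

(-1, -5)


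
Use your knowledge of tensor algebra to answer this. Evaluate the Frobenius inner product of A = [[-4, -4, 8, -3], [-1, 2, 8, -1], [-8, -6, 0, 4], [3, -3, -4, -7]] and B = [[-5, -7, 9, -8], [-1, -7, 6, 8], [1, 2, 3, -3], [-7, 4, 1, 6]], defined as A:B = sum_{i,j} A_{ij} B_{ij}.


A:B = sum over all i,j of A_{ij} * B_{ij}.
Row 1: -4*-5=20, -4*-7=28, 8*9=72, -3*-8=24 => row sum = 144
Row 2: -1*-1=1, 2*-7=-14, 8*6=48, -1*8=-8 => row sum = 27
Row 3: -8*1=-8, -6*2=-12, 0*3=0, 4*-3=-12 => row sum = -32
Row 4: 3*-7=-21, -3*4=-12, -4*1=-4, -7*6=-42 => row sum = -79
Total = 144 + 27 + -32 + -79 = 60

60


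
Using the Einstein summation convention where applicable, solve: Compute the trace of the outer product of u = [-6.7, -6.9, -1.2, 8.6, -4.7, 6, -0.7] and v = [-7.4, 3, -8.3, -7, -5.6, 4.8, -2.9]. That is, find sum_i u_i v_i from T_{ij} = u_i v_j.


The outer product gives T_{ij} = u_i v_j.
The trace (contraction) is Tr(T) = sum_i T_{ii} = sum_i u_i v_i.
Diagonal entries:
T_{11} = u_1 * v_1 = -6.7 * -7.4 = 49.58
T_{22} = u_2 * v_2 = -6.9 * 3 = -20.7
T_{33} = u_3 * v_3 = -1.2 * -8.3 = 9.96
T_{44} = u_4 * v_4 = 8.6 * -7 = -60.2
T_{55} = u_5 * v_5 = -4.7 * -5.6 = 26.32
T_{66} = u_6 * v_6 = 6 * 4.8 = 28.8
T_{77} = u_7 * v_7 = -0.7 * -2.9 = 2.03
Tr(T) = 49.58 + -20.7 + 9.96 + -60.2 + 26.32 + 28.8 + 2.03 = 35.79

35.79


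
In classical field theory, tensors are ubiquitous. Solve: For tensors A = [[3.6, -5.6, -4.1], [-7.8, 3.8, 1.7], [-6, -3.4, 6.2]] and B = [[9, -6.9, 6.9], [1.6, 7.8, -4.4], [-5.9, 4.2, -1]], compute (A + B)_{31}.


Tensor addition is component-wise: (A + B)_{ij} = A_{ij} + B_{ij}.
A_{31} = -6
B_{31} = -5.9
(A + B)_{31} = -6 + -5.9 = -11.9

-11.9


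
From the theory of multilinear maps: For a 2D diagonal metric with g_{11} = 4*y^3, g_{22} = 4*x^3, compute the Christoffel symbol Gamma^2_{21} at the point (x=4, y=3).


For a diagonal metric, Gamma^k_{ij} = (1/2) g^{kk} (dg_{ik}/dx_j + dg_{jk}/dx_i - dg_{ij}/dx_k).
The metric is diagonal, so g_{ab} = 0 for a != b.
At the given point: g_{11} = 108, g_{22} = 256
g^{22} = 1/256
dg_{22}/dx_1 = dg_{22}/dx_1 = 192
dg_{12}/dx_2 = 0 (off-diagonal)
dg_{21}/dx_2 = 0 (off-diagonal)
Numerator = 192 + 0 - 0 = 192
Gamma^2_{21} = 192 / (2 * 256) = 3/8

3/8


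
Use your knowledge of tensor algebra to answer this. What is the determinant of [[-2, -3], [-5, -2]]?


For a 2x2 matrix [[a, b], [c, d]], det = a*d - b*c.
a = -2, b = -3, c = -5, d = -2
a*d = -2 * -2 = 4
b*c = -3 * -5 = 15
det = 4 - 15 = -11

-11


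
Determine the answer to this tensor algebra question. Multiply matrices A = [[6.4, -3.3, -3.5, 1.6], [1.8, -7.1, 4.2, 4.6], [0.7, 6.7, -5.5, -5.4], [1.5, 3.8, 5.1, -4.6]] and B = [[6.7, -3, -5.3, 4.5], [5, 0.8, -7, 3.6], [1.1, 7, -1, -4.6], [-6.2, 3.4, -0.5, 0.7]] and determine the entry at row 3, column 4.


(AB)_{ij} = sum_k A_{ik} B_{kj}.
For i=3, j=4:
A_{31} * B_{14} = 0.7 * 4.5 = 3.15
A_{32} * B_{24} = 6.7 * 3.6 = 24.12
A_{33} * B_{34} = -5.5 * -4.6 = 25.3
A_{34} * B_{44} = -5.4 * 0.7 = -3.78
Sum = 3.15 + 24.12 + 25.3 + -3.78 = 48.79

48.79


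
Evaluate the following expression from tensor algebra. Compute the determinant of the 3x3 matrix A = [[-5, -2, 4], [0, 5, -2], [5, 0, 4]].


Expanding along the first row, det(A) = a11*M_11 - a12*M_12 + a13*M_13, where M_1j is the (1,j) minor.
Minor M_11 = 5*4 - -2*0 = 20
Minor M_12 = 0*4 - -2*5 = 10
Minor M_13 = 0*0 - 5*5 = -25
det = -5*(20) - -2*(10) + 4*(-25)
    = -100 - -20 + -100
    = -180

-180


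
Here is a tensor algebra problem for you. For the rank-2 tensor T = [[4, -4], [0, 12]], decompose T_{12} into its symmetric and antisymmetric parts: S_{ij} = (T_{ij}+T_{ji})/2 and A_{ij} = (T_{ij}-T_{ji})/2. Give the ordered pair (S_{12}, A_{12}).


T_{12} = -4
T_{21} = 0
S_{12} = (-4 + 0)/2 = -4/2 = -2
A_{12} = (-4 - 0)/2 = -4/2 = -2
Check: S + A = -2 + -2 = -4 = T_{12}.

(-2, -2)


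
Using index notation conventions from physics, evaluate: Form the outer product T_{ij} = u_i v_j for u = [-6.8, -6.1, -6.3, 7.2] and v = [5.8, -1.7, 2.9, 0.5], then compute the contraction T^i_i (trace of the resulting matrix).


The outer product gives T_{ij} = u_i v_j.
The trace (contraction) is Tr(T) = sum_i T_{ii} = sum_i u_i v_i.
Diagonal entries:
T_{11} = u_1 * v_1 = -6.8 * 5.8 = -39.44
T_{22} = u_2 * v_2 = -6.1 * -1.7 = 10.37
T_{33} = u_3 * v_3 = -6.3 * 2.9 = -18.27
T_{44} = u_4 * v_4 = 7.2 * 0.5 = 3.6
Tr(T) = -39.44 + 10.37 + -18.27 + 3.6 = -43.74

-43.74


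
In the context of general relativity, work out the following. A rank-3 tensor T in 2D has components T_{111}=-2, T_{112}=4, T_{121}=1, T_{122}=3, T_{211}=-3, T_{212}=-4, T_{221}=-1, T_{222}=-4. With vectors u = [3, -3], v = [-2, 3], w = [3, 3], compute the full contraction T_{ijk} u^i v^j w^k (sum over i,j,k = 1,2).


S = sum over i,j,k of T_{ijk} u_i v_j w_k. Expanding all 8 terms:
T_{111}*u_1*v_1*w_1 = -2*3*-2*3 = 36  (running total: 36)
T_{112}*u_1*v_1*w_2 = 4*3*-2*3 = -72  (running total: -36)
T_{121}*u_1*v_2*w_1 = 1*3*3*3 = 27  (running total: -9)
T_{122}*u_1*v_2*w_2 = 3*3*3*3 = 81  (running total: 72)
T_{211}*u_2*v_1*w_1 = -3*-3*-2*3 = -54  (running total: 18)
T_{212}*u_2*v_1*w_2 = -4*-3*-2*3 = -72  (running total: -54)
T_{221}*u_2*v_2*w_1 = -1*-3*3*3 = 27  (running total: -27)
T_{222}*u_2*v_2*w_2 = -4*-3*3*3 = 108  (running total: 81)
S = 81

81


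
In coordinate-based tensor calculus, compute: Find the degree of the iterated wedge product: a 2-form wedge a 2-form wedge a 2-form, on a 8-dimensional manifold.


The degree of a wedge product is the sum of the degrees of the individual forms.
Degrees: 2, 2, 2
Total degree = 2 + 2 + 2 = 6

6


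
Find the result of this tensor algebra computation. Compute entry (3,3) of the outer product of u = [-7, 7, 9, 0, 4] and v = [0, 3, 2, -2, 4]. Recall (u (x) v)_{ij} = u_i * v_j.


The outer product entry T_{ij} = u_i * v_j.
We need i=3, j=3.
u_3 = 9, v_3 = 2
T_{3,3} = 9 * 2 = 18

18


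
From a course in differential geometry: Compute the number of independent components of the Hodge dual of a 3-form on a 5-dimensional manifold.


The Hodge dual of a p-form on an n-dimensional manifold is an (n-p)-form.
n = 5, p = 3, so dual degree = 5 - 3 = 2
The number of components is C(n, n-p) = C(5, 2) = 10

10


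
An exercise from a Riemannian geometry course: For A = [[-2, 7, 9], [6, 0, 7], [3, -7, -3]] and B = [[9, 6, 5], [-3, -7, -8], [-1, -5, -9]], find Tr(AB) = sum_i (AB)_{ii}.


Tr(AB) = sum_i (AB)_{ii} where (AB)_{ii} = sum_k A_{ik} B_{ki}.
(AB)_{11} = -2*9 + 7*-3 + 9*-1 = -48
(AB)_{22} = 6*6 + 0*-7 + 7*-5 = 1
(AB)_{33} = 3*5 + -7*-8 + -3*-9 = 98
Tr(AB) = -48 + 1 + 98 = 51

51


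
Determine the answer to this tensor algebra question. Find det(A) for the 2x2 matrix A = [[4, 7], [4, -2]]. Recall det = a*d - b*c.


For a 2x2 matrix [[a, b], [c, d]], det = a*d - b*c.
a = 4, b = 7, c = 4, d = -2
a*d = 4 * -2 = -8
b*c = 7 * 4 = 28
det = -8 - 28 = -36

-36


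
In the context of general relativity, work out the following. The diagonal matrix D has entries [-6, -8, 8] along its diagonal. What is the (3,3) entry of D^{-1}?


For a diagonal matrix, the inverse has entries (D^{-1})_{ii} = 1/d_{ii}.
The diagonal entries are: d_{11} = -6, d_{22} = -8, d_{33} = 8
We need (D^{-1})_{33} = 1/d_{33} = 1/8 = 1/8

1/8


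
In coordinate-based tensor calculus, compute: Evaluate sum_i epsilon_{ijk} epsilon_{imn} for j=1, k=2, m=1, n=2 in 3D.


Using the identity: epsilon_{ijk} epsilon_{imn} = delta_{jm} delta_{kn} - delta_{jn} delta_{km}.
delta_{11} = 1
delta_{22} = 1
delta_{12} = 0
delta_{21} = 0
Result = 1 * 1 - 0 * 0 = 1 - 0 = 1

1


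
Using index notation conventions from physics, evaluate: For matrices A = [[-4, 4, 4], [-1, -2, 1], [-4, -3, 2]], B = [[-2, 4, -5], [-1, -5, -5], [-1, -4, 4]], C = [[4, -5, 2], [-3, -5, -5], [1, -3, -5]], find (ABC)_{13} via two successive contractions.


(ABC)_{13} = sum_m (AB)_{1m} C_{m3}. First compute row 1 of AB.
(AB)_{11} = -4*-2 + 4*-1 + 4*-1 = 0
(AB)_{12} = -4*4 + 4*-5 + 4*-4 = -52
(AB)_{13} = -4*-5 + 4*-5 + 4*4 = 16
Now contract with column 3 of C:
(AB)_{11} * C_{13} = 0 * 2 = 0
(AB)_{12} * C_{23} = -52 * -5 = 260
(AB)_{13} * C_{33} = 16 * -5 = -80
(ABC)_{13} = 0 + 260 + -80 = 180

180


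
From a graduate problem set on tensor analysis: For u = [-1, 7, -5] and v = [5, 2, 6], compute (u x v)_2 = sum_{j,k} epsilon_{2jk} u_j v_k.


(u x v)_2 = sum_{j,k} epsilon_{2jk} u_j v_k. Only permutations of (1,2,3) contribute; the two non-zero terms are:
eps_{213} u_1 v_3 = -1 * -1 * 6 = 6
eps_{231} u_3 v_1 = 1 * -5 * 5 = -25
(u x v)_2 = -19

-19


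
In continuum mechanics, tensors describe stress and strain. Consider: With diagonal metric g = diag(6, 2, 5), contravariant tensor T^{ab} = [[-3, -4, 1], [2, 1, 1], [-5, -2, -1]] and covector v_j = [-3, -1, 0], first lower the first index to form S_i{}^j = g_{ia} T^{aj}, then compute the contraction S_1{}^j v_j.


Step 1: lower the first index. For a diagonal metric, g_{ia} T^{aj} = g_{ii} T^{ij} (no sum on i).
g_{11} = 6
S_1{}^1 = 6 * T^{11} = 6 * -3 = -18
S_1{}^2 = 6 * T^{12} = 6 * -4 = -24
S_1{}^3 = 6 * T^{13} = 6 * 1 = 6
Step 2: contract S_1{}^j with v_j.
S_1{}^1 * v_1 = -18 * -3 = 54
S_1{}^2 * v_2 = -24 * -1 = 24
S_1{}^3 * v_3 = 6 * 0 = 0
Result = 54 + 24 + 0 = 78

78


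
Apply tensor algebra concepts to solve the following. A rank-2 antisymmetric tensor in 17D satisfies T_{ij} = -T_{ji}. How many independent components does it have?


An antisymmetric rank-2 tensor satisfies A_{ij} = -A_{ji}, so diagonal entries are zero.
The independent components are the upper-triangular entries: C(n, 2) = n(n-1)/2.
n = 17
C(17, 2) = 17 * 16 / 2 = 272 / 2 = 136

136


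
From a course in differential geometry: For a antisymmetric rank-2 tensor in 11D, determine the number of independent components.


A antisymmetric rank-2 tensor in d dimensions has d(d-1)/2 independent components.
d = 11
d(d-1)/2 = 11 * 10 / 2 = 110 / 2 = 55

55


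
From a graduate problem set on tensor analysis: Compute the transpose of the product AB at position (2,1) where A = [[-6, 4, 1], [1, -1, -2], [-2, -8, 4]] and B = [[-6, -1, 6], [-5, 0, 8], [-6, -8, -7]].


(AB)^T_{ij} = (AB)_{ji} = sum_k A_{jk} B_{ki}.
For i=2, j=1 we need (AB)_{12}:
A_{11} * B_{12} = -6 * -1 = 6
A_{12} * B_{22} = 4 * 0 = 0
A_{13} * B_{32} = 1 * -8 = -8
Sum = 6 + 0 + -8 = -2

-2


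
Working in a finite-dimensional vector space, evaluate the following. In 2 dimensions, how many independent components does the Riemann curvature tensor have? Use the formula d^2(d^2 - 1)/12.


The Riemann tensor in d dimensions has d^2(d^2 - 1)/12 independent components.
d = 2, so d^2 = 4
d^2 - 1 = 3
d^2(d^2 - 1) = 4 * 3 = 12
Divide by 12: 12 / 12 = 1

1


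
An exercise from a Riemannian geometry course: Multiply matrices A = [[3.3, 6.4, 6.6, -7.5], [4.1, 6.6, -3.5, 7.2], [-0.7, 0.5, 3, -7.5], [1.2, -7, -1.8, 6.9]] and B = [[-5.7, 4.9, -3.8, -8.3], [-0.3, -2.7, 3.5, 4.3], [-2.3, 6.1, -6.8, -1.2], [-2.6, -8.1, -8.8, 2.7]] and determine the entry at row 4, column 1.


(AB)_{ij} = sum_k A_{ik} B_{kj}.
For i=4, j=1:
A_{41} * B_{11} = 1.2 * -5.7 = -6.84
A_{42} * B_{21} = -7 * -0.3 = 2.1
A_{43} * B_{31} = -1.8 * -2.3 = 4.14
A_{44} * B_{41} = 6.9 * -2.6 = -17.94
Sum = -6.84 + 2.1 + 4.14 + -17.94 = -18.54

-18.54


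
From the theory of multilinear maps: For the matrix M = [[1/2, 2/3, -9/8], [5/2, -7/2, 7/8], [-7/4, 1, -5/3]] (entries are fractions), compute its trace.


The trace is the sum of diagonal entries.
Diagonal: M[1,1] = 1/2, M[2,2] = -7/2, M[3,3] = -5/3
Tr(M) = 1/2 + -7/2 + -5/3
Computing step by step:
After adding M[1,1]: 1/2
After adding M[2,2]: -3
After adding M[3,3]: -14/3
Tr(M) = -14/3

-14/3


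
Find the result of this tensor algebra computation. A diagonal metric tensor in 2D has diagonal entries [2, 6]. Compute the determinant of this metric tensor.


For a diagonal metric, the determinant is the product of diagonal entries.
Diagonal entries: 2, 6
det(g) = 2 * 6 = 12

12


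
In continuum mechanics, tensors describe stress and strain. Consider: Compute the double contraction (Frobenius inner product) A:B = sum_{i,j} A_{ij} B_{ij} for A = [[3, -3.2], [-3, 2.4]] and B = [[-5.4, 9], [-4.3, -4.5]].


A:B = sum over all i,j of A_{ij} * B_{ij}.
Row 1: 3*-5.4=-16.2, -3.2*9=-28.8 => row sum = -45
Row 2: -3*-4.3=12.9, 2.4*-4.5=-10.8 => row sum = 2.1
Total = -45 + 2.1 = -42.9

-42.9


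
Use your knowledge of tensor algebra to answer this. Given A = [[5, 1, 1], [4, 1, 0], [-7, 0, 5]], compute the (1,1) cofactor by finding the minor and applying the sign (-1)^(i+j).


To find cofactor C_{11}, delete row 1 and column 1.
The resulting 2x2 submatrix is: [[1, 0], [0, 5]]
Minor M_{11} = 1*5 - 0*0
  = 5 - 0 = 5
Sign = (-1)^(1+1) = (-1)^2 = 1
Cofactor C_{11} = 1 * 5 = 5

5


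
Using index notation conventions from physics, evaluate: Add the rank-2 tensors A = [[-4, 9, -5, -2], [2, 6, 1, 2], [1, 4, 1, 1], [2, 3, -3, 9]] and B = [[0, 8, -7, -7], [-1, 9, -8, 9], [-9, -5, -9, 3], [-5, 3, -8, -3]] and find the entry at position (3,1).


Tensor addition is component-wise: (A + B)_{ij} = A_{ij} + B_{ij}.
A_{31} = 1
B_{31} = -9
(A + B)_{31} = 1 + -9 = -8

-8


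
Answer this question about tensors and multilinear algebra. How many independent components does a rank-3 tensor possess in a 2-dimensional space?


The number of components of a rank-r tensor in d dimensions is d^r.
Here d = 2 and r = 3.
2^3 = 8

8


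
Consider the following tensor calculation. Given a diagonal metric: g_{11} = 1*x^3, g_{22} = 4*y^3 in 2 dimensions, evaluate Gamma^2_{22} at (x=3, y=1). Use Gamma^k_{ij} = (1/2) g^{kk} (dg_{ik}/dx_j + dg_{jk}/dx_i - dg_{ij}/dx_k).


For a diagonal metric, Gamma^k_{ij} = (1/2) g^{kk} (dg_{ik}/dx_j + dg_{jk}/dx_i - dg_{ij}/dx_k).
The metric is diagonal, so g_{ab} = 0 for a != b.
At the given point: g_{11} = 27, g_{22} = 4
g^{22} = 1/4
dg_{22}/dx_2 = dg_{22}/dx_2 = 12
dg_{22}/dx_2 = dg_{22}/dx_2 = 12
dg_{22}/dx_2 = dg_{22}/dx_2 = 12
Numerator = 12 + 12 - 12 = 12
Gamma^2_{22} = 12 / (2 * 4) = 3/2

3/2


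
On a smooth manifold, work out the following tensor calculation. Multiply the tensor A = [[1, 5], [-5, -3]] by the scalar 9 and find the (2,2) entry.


Scalar multiplication: (cA)_{ij} = c * A_{ij}.
c = 9
A_{22} = -3
(cA)_{22} = 9 * -3 = -27

-27


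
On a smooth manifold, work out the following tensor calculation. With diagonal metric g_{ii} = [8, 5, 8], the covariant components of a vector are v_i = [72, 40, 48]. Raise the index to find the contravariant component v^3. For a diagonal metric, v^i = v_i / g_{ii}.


To raise an index with a diagonal metric: v^i = v_i / g_{ii}.
For index 3: v_3 = 48, g_{33} = 8
v^3 = 48 / 8 = 6

6


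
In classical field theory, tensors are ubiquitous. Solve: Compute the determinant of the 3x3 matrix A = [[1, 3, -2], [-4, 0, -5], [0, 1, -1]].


Expanding along the first row, det(A) = a11*M_11 - a12*M_12 + a13*M_13, where M_1j is the (1,j) minor.
Minor M_11 = 0*-1 - -5*1 = 5
Minor M_12 = -4*-1 - -5*0 = 4
Minor M_13 = -4*1 - 0*0 = -4
det = 1*(5) - 3*(4) + -2*(-4)
    = 5 - 12 + 8
    = 1

1


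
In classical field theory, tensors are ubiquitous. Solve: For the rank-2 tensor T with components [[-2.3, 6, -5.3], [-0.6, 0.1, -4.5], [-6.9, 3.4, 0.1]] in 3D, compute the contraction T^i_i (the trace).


The contraction (trace) of a rank-2 tensor is the sum of its diagonal elements.
Diagonal entries: A[1,1] = -2.3, A[2,2] = 0.1, A[3,3] = 0.1
Tr(A) = -2.3 + 0.1 + 0.1 = -2.1

-2.1


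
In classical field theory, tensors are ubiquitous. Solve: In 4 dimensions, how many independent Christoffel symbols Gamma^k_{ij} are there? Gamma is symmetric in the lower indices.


Christoffel symbols Gamma^k_{ij} are symmetric in i,j, so there are d * d(d+1)/2 independent symbols.
d = 4
d(d+1)/2 = 4 * 5 / 2 = 10
Total = 4 * 10 = 40

40


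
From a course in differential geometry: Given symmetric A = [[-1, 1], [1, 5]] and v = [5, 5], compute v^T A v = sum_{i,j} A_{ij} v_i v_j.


First compute Av:
(Av)_1 = -1*5 + 1*5 = 0
(Av)_2 = 1*5 + 5*5 = 30
Av = [0, 30]
Then v^T (Av) = 5*0 + 5*30
= 0 + 150 = 150

150


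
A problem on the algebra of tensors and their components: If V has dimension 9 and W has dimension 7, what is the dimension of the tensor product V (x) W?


The dimension of a tensor product is the product of dimensions.
dim(V) = 9, dim(W) = 7
dim(V (x) W) = 9 * 7 = 63

63


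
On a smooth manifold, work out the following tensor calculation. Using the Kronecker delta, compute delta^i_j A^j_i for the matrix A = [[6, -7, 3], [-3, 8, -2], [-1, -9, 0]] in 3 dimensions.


The contraction (trace) of a rank-2 tensor is the sum of its diagonal elements.
Diagonal entries: A[1,1] = 6, A[2,2] = 8, A[3,3] = 0
Tr(A) = 6 + 8 + 0 = 14

14


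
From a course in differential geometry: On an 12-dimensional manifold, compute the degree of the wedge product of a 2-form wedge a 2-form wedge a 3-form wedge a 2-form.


The degree of a wedge product is the sum of the degrees of the individual forms.
Degrees: 2, 2, 3, 2
Total degree = 2 + 2 + 3 + 2 = 9

9


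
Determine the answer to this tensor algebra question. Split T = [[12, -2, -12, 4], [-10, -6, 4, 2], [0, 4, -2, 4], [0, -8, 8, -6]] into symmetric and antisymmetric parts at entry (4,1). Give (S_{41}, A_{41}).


T_{41} = 0
T_{14} = 4
S_{41} = (0 + 4)/2 = 4/2 = 2
A_{41} = (0 - 4)/2 = -4/2 = -2
Check: S + A = 2 + -2 = 0 = T_{41}.

(2, -2)


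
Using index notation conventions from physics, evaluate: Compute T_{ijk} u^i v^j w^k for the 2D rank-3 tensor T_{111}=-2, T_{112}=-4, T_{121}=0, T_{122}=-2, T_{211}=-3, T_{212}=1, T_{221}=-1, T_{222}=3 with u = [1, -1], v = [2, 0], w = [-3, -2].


S = sum over i,j,k of T_{ijk} u_i v_j w_k. Expanding all 8 terms:
T_{111}*u_1*v_1*w_1 = -2*1*2*-3 = 12  (running total: 12)
T_{112}*u_1*v_1*w_2 = -4*1*2*-2 = 16  (running total: 28)
T_{121}*u_1*v_2*w_1 = 0*1*0*-3 = 0  (running total: 28)
T_{122}*u_1*v_2*w_2 = -2*1*0*-2 = 0  (running total: 28)
T_{211}*u_2*v_1*w_1 = -3*-1*2*-3 = -18  (running total: 10)
T_{212}*u_2*v_1*w_2 = 1*-1*2*-2 = 4  (running total: 14)
T_{221}*u_2*v_2*w_1 = -1*-1*0*-3 = 0  (running total: 14)
T_{222}*u_2*v_2*w_2 = 3*-1*0*-2 = 0  (running total: 14)
S = 14

14


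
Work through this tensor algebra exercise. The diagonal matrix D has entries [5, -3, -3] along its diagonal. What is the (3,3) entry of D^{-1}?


For a diagonal matrix, the inverse has entries (D^{-1})_{ii} = 1/d_{ii}.
The diagonal entries are: d_{11} = 5, d_{22} = -3, d_{33} = -3
We need (D^{-1})_{33} = 1/d_{33} = 1/-3 = -1/3

-1/3


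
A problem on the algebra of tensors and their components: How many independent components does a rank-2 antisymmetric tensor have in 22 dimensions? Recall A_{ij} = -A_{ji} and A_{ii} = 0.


An antisymmetric rank-2 tensor satisfies A_{ij} = -A_{ji}, so diagonal entries are zero.
The independent components are the upper-triangular entries: C(n, 2) = n(n-1)/2.
n = 22
C(22, 2) = 22 * 21 / 2 = 462 / 2 = 231

231


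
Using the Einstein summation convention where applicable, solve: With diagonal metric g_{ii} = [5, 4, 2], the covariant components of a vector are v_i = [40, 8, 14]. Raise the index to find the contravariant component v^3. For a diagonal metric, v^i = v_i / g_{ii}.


To raise an index with a diagonal metric: v^i = v_i / g_{ii}.
For index 3: v_3 = 14, g_{33} = 2
v^3 = 14 / 2 = 7

7


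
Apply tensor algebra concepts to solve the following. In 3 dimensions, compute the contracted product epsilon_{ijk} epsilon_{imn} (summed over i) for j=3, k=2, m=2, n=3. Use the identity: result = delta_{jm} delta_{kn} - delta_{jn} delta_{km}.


Using the identity: epsilon_{ijk} epsilon_{imn} = delta_{jm} delta_{kn} - delta_{jn} delta_{km}.
delta_{32} = 0
delta_{23} = 0
delta_{33} = 1
delta_{22} = 1
Result = 0 * 0 - 1 * 1 = 0 - 1 = -1

-1


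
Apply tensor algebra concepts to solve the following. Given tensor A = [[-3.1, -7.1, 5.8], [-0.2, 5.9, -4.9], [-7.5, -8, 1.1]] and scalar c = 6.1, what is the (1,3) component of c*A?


Scalar multiplication: (cA)_{ij} = c * A_{ij}.
c = 6.1
A_{13} = 5.8
(cA)_{13} = 6.1 * 5.8 = 35.38

35.38


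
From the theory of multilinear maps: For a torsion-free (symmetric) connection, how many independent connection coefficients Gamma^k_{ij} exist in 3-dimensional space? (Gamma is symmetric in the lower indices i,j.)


Christoffel symbols Gamma^k_{ij} are symmetric in i,j, so there are d * d(d+1)/2 independent symbols.
d = 3
d(d+1)/2 = 3 * 4 / 2 = 6
Total = 3 * 6 = 18

18


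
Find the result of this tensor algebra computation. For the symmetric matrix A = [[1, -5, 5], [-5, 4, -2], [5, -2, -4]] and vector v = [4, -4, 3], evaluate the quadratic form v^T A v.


First compute Av:
(Av)_1 = 1*4 + -5*-4 + 5*3 = 39
(Av)_2 = -5*4 + 4*-4 + -2*3 = -42
(Av)_3 = 5*4 + -2*-4 + -4*3 = 16
Av = [39, -42, 16]
Then v^T (Av) = 4*39 + -4*-42 + 3*16
= 156 + 168 + 48 = 372

372


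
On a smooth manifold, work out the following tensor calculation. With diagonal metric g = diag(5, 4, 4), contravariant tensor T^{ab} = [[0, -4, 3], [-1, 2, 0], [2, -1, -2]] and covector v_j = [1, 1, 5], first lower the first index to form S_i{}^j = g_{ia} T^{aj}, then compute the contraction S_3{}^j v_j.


Step 1: lower the first index. For a diagonal metric, g_{ia} T^{aj} = g_{ii} T^{ij} (no sum on i).
g_{33} = 4
S_3{}^1 = 4 * T^{31} = 4 * 2 = 8
S_3{}^2 = 4 * T^{32} = 4 * -1 = -4
S_3{}^3 = 4 * T^{33} = 4 * -2 = -8
Step 2: contract S_3{}^j with v_j.
S_3{}^1 * v_1 = 8 * 1 = 8
S_3{}^2 * v_2 = -4 * 1 = -4
S_3{}^3 * v_3 = -8 * 5 = -40
Result = 8 + -4 + -40 = -36

-36


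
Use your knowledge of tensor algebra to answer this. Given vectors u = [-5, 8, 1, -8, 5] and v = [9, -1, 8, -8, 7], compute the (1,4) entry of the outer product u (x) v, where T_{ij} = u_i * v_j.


The outer product entry T_{ij} = u_i * v_j.
We need i=1, j=4.
u_1 = -5, v_4 = -8
T_{1,4} = -5 * -8 = 40

40


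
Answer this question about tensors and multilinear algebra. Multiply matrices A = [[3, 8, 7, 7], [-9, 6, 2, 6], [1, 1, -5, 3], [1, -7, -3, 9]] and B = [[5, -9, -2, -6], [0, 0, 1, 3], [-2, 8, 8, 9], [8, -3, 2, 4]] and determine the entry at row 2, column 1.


(AB)_{ij} = sum_k A_{ik} B_{kj}.
For i=2, j=1:
A_{21} * B_{11} = -9 * 5 = -45
A_{22} * B_{21} = 6 * 0 = 0
A_{23} * B_{31} = 2 * -2 = -4
A_{24} * B_{41} = 6 * 8 = 48
Sum = -45 + 0 + -4 + 48 = -1

-1


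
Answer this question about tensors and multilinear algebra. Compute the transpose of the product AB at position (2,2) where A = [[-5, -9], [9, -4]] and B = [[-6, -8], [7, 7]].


(AB)^T_{ij} = (AB)_{ji} = sum_k A_{jk} B_{ki}.
For i=2, j=2 we need (AB)_{22}:
A_{21} * B_{12} = 9 * -8 = -72
A_{22} * B_{22} = -4 * 7 = -28
Sum = -72 + -28 = -100

-100


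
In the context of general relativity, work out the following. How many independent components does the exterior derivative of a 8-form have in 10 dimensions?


The exterior derivative of a p-form is a (p+1)-form.
Its number of independent components is C(n, p+1).
n = 10, p+1 = 9
C(10, 9) = 10

10


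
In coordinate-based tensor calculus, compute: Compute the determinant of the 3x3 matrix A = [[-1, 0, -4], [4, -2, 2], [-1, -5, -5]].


Expanding along the first row, det(A) = a11*M_11 - a12*M_12 + a13*M_13, where M_1j is the (1,j) minor.
Minor M_11 = -2*-5 - 2*-5 = 20
Minor M_12 = 4*-5 - 2*-1 = -18
Minor M_13 = 4*-5 - -2*-1 = -22
det = -1*(20) - 0*(-18) + -4*(-22)
    = -20 - 0 + 88
    = 68

68


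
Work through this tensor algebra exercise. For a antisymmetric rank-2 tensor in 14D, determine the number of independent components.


A antisymmetric rank-2 tensor in d dimensions has d(d-1)/2 independent components.
d = 14
d(d-1)/2 = 14 * 13 / 2 = 182 / 2 = 91

91


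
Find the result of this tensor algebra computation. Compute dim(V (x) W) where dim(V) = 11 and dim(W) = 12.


The dimension of a tensor product is the product of dimensions.
dim(V) = 11, dim(W) = 12
dim(V (x) W) = 11 * 12 = 132

132


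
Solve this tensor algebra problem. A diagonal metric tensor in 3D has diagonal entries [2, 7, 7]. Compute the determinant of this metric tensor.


For a diagonal metric, the determinant is the product of diagonal entries.
Diagonal entries: 2, 7, 7
det(g) = 2 * 7 * 7 = 98

98


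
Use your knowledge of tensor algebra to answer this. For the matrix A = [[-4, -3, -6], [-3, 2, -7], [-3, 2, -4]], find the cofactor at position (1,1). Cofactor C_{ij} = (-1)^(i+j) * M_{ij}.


To find cofactor C_{11}, delete row 1 and column 1.
The resulting 2x2 submatrix is: [[2, -7], [2, -4]]
Minor M_{11} = 2*-4 - -7*2
  = -8 - -14 = 6
Sign = (-1)^(1+1) = (-1)^2 = 1
Cofactor C_{11} = 1 * 6 = 6

6


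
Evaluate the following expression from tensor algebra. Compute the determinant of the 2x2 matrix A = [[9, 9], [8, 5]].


For a 2x2 matrix [[a, b], [c, d]], det = a*d - b*c.
a = 9, b = 9, c = 8, d = 5
a*d = 9 * 5 = 45
b*c = 9 * 8 = 72
det = 45 - 72 = -27

-27


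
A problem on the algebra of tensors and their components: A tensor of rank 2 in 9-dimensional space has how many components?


The number of components of a rank-r tensor in d dimensions is d^r.
Here d = 9 and r = 2.
9^2 = 81

81


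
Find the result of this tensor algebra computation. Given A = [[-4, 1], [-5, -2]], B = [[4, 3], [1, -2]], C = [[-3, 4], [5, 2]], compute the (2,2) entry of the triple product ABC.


(ABC)_{22} = sum_m (AB)_{2m} C_{m2}. First compute row 2 of AB.
(AB)_{21} = -5*4 + -2*1 = -22
(AB)_{22} = -5*3 + -2*-2 = -11
Now contract with column 2 of C:
(AB)_{21} * C_{12} = -22 * 4 = -88
(AB)_{22} * C_{22} = -11 * 2 = -22
(ABC)_{22} = -88 + -22 = -110

-110


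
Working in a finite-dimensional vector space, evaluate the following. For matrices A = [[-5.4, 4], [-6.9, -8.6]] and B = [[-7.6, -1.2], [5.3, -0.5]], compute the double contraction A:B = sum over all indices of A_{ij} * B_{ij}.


A:B = sum over all i,j of A_{ij} * B_{ij}.
Row 1: -5.4*-7.6=41.04, 4*-1.2=-4.8 => row sum = 36.24
Row 2: -6.9*5.3=-36.57, -8.6*-0.5=4.3 => row sum = -32.27
Total = 36.24 + -32.27 = 3.97

3.97


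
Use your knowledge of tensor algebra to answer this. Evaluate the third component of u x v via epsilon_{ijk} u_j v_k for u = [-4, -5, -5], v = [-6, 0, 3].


(u x v)_3 = sum_{j,k} epsilon_{3jk} u_j v_k. Only permutations of (1,2,3) contribute; the two non-zero terms are:
eps_{312} u_1 v_2 = 1 * -4 * 0 = 0
eps_{321} u_2 v_1 = -1 * -5 * -6 = -30
(u x v)_3 = -30

-30


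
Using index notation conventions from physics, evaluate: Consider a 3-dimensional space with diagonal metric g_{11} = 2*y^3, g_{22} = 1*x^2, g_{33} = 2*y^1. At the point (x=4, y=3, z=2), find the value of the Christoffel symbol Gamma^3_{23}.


For a diagonal metric, Gamma^k_{ij} = (1/2) g^{kk} (dg_{ik}/dx_j + dg_{jk}/dx_i - dg_{ij}/dx_k).
The metric is diagonal, so g_{ab} = 0 for a != b.
At the given point: g_{11} = 54, g_{22} = 16, g_{33} = 6
g^{33} = 1/6
dg_{23}/dx_3 = 0 (off-diagonal)
dg_{33}/dx_2 = dg_{33}/dx_2 = 2
dg_{23}/dx_3 = 0 (off-diagonal)
Numerator = 0 + 2 - 0 = 2
Gamma^3_{23} = 2 / (2 * 6) = 1/6

1/6


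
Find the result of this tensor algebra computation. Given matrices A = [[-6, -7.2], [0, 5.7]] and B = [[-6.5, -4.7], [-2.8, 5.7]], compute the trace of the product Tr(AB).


Tr(AB) = sum_i (AB)_{ii} where (AB)_{ii} = sum_k A_{ik} B_{ki}.
(AB)_{11} = -6*-6.5 + -7.2*-2.8 = 59.16
(AB)_{22} = 0*-4.7 + 5.7*5.7 = 32.49
Tr(AB) = 59.16 + 32.49 = 91.65

91.65


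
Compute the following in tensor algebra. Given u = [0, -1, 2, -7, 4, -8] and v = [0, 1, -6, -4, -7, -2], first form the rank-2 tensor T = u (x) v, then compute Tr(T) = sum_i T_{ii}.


The outer product gives T_{ij} = u_i v_j.
The trace (contraction) is Tr(T) = sum_i T_{ii} = sum_i u_i v_i.
Diagonal entries:
T_{11} = u_1 * v_1 = 0 * 0 = 0
T_{22} = u_2 * v_2 = -1 * 1 = -1
T_{33} = u_3 * v_3 = 2 * -6 = -12
T_{44} = u_4 * v_4 = -7 * -4 = 28
T_{55} = u_5 * v_5 = 4 * -7 = -28
T_{66} = u_6 * v_6 = -8 * -2 = 16
Tr(T) = 0 + -1 + -12 + 28 + -28 + 16 = 3

3


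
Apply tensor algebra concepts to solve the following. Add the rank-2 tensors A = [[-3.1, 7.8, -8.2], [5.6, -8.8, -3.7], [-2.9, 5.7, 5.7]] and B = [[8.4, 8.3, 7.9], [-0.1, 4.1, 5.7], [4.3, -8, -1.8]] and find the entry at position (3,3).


Tensor addition is component-wise: (A + B)_{ij} = A_{ij} + B_{ij}.
A_{33} = 5.7
B_{33} = -1.8
(A + B)_{33} = 5.7 + -1.8 = 3.9

3.9


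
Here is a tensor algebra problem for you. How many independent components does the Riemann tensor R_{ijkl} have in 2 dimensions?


The Riemann tensor in d dimensions has d^2(d^2 - 1)/12 independent components.
d = 2, so d^2 = 4
d^2 - 1 = 3
d^2(d^2 - 1) = 4 * 3 = 12
Divide by 12: 12 / 12 = 1

1


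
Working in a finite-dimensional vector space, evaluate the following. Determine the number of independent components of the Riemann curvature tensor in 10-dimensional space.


The Riemann tensor in d dimensions has d^2(d^2 - 1)/12 independent components.
d = 10, so d^2 = 100
d^2 - 1 = 99
d^2(d^2 - 1) = 100 * 99 = 9900
Divide by 12: 9900 / 12 = 825

825


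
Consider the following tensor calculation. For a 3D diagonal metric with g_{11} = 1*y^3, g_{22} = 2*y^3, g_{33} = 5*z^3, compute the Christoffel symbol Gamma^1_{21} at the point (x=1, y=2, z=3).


For a diagonal metric, Gamma^k_{ij} = (1/2) g^{kk} (dg_{ik}/dx_j + dg_{jk}/dx_i - dg_{ij}/dx_k).
The metric is diagonal, so g_{ab} = 0 for a != b.
At the given point: g_{11} = 8, g_{22} = 16, g_{33} = 135
g^{11} = 1/8
dg_{21}/dx_1 = 0 (off-diagonal)
dg_{11}/dx_2 = dg_{11}/dx_2 = 12
dg_{21}/dx_1 = 0 (off-diagonal)
Numerator = 0 + 12 - 0 = 12
Gamma^1_{21} = 12 / (2 * 8) = 3/4

3/4


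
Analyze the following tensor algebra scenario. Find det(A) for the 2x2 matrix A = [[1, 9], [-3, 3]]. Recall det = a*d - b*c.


For a 2x2 matrix [[a, b], [c, d]], det = a*d - b*c.
a = 1, b = 9, c = -3, d = 3
a*d = 1 * 3 = 3
b*c = 9 * -3 = -27
det = 3 - -27 = 30

30


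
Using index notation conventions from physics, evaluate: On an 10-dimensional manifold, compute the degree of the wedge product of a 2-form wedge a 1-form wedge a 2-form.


The degree of a wedge product is the sum of the degrees of the individual forms.
Degrees: 2, 1, 2
Total degree = 2 + 1 + 2 = 5

5


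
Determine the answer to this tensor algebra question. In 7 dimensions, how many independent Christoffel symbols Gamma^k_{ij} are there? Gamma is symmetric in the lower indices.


Christoffel symbols Gamma^k_{ij} are symmetric in i,j, so there are d * d(d+1)/2 independent symbols.
d = 7
d(d+1)/2 = 7 * 8 / 2 = 28
Total = 7 * 28 = 196

196


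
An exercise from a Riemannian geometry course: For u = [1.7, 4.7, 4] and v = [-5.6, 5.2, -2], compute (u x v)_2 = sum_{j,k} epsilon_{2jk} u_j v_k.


(u x v)_2 = sum_{j,k} epsilon_{2jk} u_j v_k. Only permutations of (1,2,3) contribute; the two non-zero terms are:
eps_{213} u_1 v_3 = -1 * 1.7 * -2 = 3.4
eps_{231} u_3 v_1 = 1 * 4 * -5.6 = -22.4
(u x v)_2 = -19

-19


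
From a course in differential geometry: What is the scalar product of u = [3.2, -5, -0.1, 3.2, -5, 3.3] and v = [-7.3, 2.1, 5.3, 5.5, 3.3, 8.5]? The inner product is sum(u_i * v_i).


The inner product u . v = sum of u_i * v_i.
Term-by-term: 3.2 * -7.3, -5 * 2.1, -0.1 * 5.3, 3.2 * 5.5, -5 * 3.3, 3.3 * 8.5
Products: -23.36, -10.5, -0.53, 17.6, -16.5, 28.05
Sum = -23.36 + -10.5 + -0.53 + 17.6 + -16.5 + 28.05 = -5.24

-5.24


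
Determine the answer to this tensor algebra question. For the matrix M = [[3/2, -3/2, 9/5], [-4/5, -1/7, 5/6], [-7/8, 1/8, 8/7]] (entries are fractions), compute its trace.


The trace is the sum of diagonal entries.
Diagonal: M[1,1] = 3/2, M[2,2] = -1/7, M[3,3] = 8/7
Tr(M) = 3/2 + -1/7 + 8/7
Computing step by step:
After adding M[1,1]: 3/2
After adding M[2,2]: 19/14
After adding M[3,3]: 5/2
Tr(M) = 5/2

5/2


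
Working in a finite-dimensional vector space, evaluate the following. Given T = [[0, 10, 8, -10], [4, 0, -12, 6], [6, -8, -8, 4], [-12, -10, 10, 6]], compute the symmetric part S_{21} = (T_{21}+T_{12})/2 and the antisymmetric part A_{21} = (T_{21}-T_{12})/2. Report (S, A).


T_{21} = 4
T_{12} = 10
S_{21} = (4 + 10)/2 = 14/2 = 7
A_{21} = (4 - 10)/2 = -6/2 = -3
Check: S + A = 7 + -3 = 4 = T_{21}.

(7, -3)


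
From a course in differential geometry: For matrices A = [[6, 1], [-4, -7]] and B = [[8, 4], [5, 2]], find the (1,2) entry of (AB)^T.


(AB)^T_{ij} = (AB)_{ji} = sum_k A_{jk} B_{ki}.
For i=1, j=2 we need (AB)_{21}:
A_{21} * B_{11} = -4 * 8 = -32
A_{22} * B_{21} = -7 * 5 = -35
Sum = -32 + -35 = -67

-67


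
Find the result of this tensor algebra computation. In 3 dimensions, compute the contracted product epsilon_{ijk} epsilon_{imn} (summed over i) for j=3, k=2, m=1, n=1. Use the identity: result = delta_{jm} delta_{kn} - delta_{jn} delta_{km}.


Using the identity: epsilon_{ijk} epsilon_{imn} = delta_{jm} delta_{kn} - delta_{jn} delta_{km}.
delta_{31} = 0
delta_{21} = 0
delta_{31} = 0
delta_{21} = 0
Result = 0 * 0 - 0 * 0 = 0 - 0 = 0

0


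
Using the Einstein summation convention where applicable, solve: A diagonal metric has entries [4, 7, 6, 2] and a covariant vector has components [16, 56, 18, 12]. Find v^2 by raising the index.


To raise an index with a diagonal metric: v^i = v_i / g_{ii}.
For index 2: v_2 = 56, g_{22} = 7
v^2 = 56 / 7 = 8

8


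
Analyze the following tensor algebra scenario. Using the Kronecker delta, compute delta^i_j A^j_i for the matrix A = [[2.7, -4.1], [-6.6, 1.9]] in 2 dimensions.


The contraction (trace) of a rank-2 tensor is the sum of its diagonal elements.
Diagonal entries: A[1,1] = 2.7, A[2,2] = 1.9
Tr(A) = 2.7 + 1.9 = 4.6

4.6


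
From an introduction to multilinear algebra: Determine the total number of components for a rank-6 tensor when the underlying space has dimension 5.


The number of components of a rank-r tensor in d dimensions is d^r.
Here d = 5 and r = 6.
5^6 = 15625

15625


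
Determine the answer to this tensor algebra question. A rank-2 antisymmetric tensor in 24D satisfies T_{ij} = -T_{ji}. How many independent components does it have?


An antisymmetric rank-2 tensor satisfies A_{ij} = -A_{ji}, so diagonal entries are zero.
The independent components are the upper-triangular entries: C(n, 2) = n(n-1)/2.
n = 24
C(24, 2) = 24 * 23 / 2 = 552 / 2 = 276

276


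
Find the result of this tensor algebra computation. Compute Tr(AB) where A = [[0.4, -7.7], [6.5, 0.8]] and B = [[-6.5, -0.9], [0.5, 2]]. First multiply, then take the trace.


Tr(AB) = sum_i (AB)_{ii} where (AB)_{ii} = sum_k A_{ik} B_{ki}.
(AB)_{11} = 0.4*-6.5 + -7.7*0.5 = -6.45
(AB)_{22} = 6.5*-0.9 + 0.8*2 = -4.25
Tr(AB) = -6.45 + -4.25 = -10.7

-10.7


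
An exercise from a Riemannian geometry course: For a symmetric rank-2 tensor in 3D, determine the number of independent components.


A symmetric rank-2 tensor in d dimensions has d(d+1)/2 independent components.
d = 3
d(d+1)/2 = 3 * 4 / 2 = 12 / 2 = 6

6


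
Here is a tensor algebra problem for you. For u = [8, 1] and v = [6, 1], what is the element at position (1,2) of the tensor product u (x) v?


The outer product entry T_{ij} = u_i * v_j.
We need i=1, j=2.
u_1 = 8, v_2 = 1
T_{1,2} = 8 * 1 = 8

8


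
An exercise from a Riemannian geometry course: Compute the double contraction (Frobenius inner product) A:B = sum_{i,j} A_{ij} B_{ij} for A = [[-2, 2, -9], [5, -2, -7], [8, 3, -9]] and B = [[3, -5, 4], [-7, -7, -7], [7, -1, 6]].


A:B = sum over all i,j of A_{ij} * B_{ij}.
Row 1: -2*3=-6, 2*-5=-10, -9*4=-36 => row sum = -52
Row 2: 5*-7=-35, -2*-7=14, -7*-7=49 => row sum = 28
Row 3: 8*7=56, 3*-1=-3, -9*6=-54 => row sum = -1
Total = -52 + 28 + -1 = -25

-25
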